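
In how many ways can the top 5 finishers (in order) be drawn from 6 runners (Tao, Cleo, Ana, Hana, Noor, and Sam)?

720

There are 6 choices for 1st place, 5 for 2nd, and so on down to 2 for position 5.
That gives 6 × 5 × 4 × 3 × 2 = 720.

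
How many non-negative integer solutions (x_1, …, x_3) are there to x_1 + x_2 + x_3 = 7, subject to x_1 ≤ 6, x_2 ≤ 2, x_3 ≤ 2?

By stars and bars, unrestricted non-negative solutions to x_1+…+x_3 = 7 number C(7+2,2) = 36.
Subtract solutions that violate a single cap (substitute x_i' = x_i − (cap_i+1)): x_1 ≥ 7 gives C(2,2) = 1; x_2 ≥ 3 gives C(6,2) = 15; x_3 ≥ 3 gives C(6,2) = 15. Together 31.
Add back pairs where two caps are both exceeded: 0 + 0 + 3 = 3.
By inclusion–exclusion the count is 36 − 31 + 3 = 8.

8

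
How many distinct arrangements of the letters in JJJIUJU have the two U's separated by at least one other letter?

There are 7!/(4!·2!) = 105 arrangements of JJJIUJU in total.
If the two U's are adjacent, glue them into one block, leaving 6 items to arrange: (6)!/(4!) = 30 ways.
Subtracting, 105 − 30 = 75 arrangements keep the U's apart.

75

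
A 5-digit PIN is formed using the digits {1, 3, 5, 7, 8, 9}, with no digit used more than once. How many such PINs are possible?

720

Choose and order 5 of the 6 symbols: the first digit has 6 options, the next 5, and so on down to 2.
6 × 5 × 4 × 3 × 2 = 720.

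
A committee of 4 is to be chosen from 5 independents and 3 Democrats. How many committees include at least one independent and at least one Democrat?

Unrestricted: C(8,4) = 70 ways to pick any 4 of the 8.
Selections missing a whole group: no independents → C(3,4) = 0; no Democrats → C(5,4) = 5.
Both groups omitted at once is impossible, so 70 − 5 = 65.

65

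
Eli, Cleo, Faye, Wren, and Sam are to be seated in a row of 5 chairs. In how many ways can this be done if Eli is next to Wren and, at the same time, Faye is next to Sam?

24

Treat {Eli,Wren} as one block (2 orders) and {Faye,Sam} as another (2 orders).
That leaves 3 units to arrange: 2 × 2 × 3! = 4 × 6 = 24.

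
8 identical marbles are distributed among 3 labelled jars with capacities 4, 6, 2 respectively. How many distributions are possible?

12

Ignoring the caps, the number of non-negative solutions to x_1+…+x_3 = 8 is C(10,2) = 45.
Subtract solutions that violate a single cap (substitute x_i' = x_i − (cap_i+1)): x_1 ≥ 5 gives C(5,2) = 10; x_2 ≥ 7 gives C(3,2) = 3; x_3 ≥ 3 gives C(7,2) = 21. Together 34.
Add back pairs where two caps are both exceeded: 0 + 1 + 0 = 1.
By inclusion–exclusion the count is 45 − 34 + 1 = 12.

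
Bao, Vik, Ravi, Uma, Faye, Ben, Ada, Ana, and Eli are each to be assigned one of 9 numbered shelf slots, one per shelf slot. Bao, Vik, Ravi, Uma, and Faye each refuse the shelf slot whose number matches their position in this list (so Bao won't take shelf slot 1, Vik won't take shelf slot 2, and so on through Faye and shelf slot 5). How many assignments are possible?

Let Aᵢ (for 1 ≤ i ≤ 5) be the placements that put person i in their forbidden shelf slot. Any j of these fix j positions, leaving (9−j)! ways to fill the rest, and there are C(5,j) ways to pick which j.
By inclusion–exclusion, the number of valid placements is Σ_{j=0}^{5} (−1)^j C(5,j)·(9−j)!.
Computing: 362880 − 201600 + 50400 − 7200 + 600 − 24 = 205056.

205056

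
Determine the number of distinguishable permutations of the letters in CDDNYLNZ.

10080

CDDNYLNZ has 8 letters with D appearing twice and N appearing twice.
So there are 8! / (2!·2!) = 10080 distinguishable arrangements.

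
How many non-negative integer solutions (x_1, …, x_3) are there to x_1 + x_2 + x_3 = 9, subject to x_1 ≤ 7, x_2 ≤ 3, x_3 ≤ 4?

Ignoring the caps, the number of non-negative solutions to x_1+…+x_3 = 9 is C(11,2) = 55.
Subtract solutions that violate a single cap (substitute x_i' = x_i − (cap_i+1)): x_1 ≥ 8 gives C(3,2) = 3; x_2 ≥ 4 gives C(7,2) = 21; x_3 ≥ 5 gives C(6,2) = 15. Together 39.
Add back pairs where two caps are both exceeded: 0 + 0 + 1 = 1.
By inclusion–exclusion the count is 55 − 39 + 1 = 17.

17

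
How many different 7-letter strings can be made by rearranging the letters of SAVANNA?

420

SAVANNA has 7 letters with A appearing 3 times and N appearing twice.
Dividing 7! = 5040 by 3!·2! = 12 for the repeated letters gives 420.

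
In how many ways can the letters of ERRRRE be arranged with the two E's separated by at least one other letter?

Total arrangements of ERRRRE: 6!/(4!·2!) = 15.
If the two E's are adjacent, glue them into one block, leaving 5 items to arrange: (5)!/(4!) = 5 ways.
Subtracting, 15 − 5 = 10 arrangements keep the E's apart.

10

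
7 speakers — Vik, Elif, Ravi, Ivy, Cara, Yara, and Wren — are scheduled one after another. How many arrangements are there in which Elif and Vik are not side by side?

Of the 7! = 5040 arrangements, those with Elif and Vik adjacent number 2 × 6! = 1440 (treat the pair as a block with 2 internal orders).
Complementary counting: 5040 − 1440 = 3600.

3600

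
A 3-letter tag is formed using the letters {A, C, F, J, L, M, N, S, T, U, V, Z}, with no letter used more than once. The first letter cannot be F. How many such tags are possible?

The first letter has 12−1 = 11 choices (anything except F).
The remaining 2 letters are filled from the other 11 symbols without repetition: 11 × 10 = 110.
Total: 11 × 110 = 1210.

1210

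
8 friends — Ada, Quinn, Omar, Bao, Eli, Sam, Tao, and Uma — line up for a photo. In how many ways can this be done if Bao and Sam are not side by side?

30240

There are 8! = 40320 arrangements in all. If Bao and Sam are adjacent, merging them into one block gives 2·(7)! = 10080 arrangements.
So 40320 − 10080 = 30240 arrangements keep them apart.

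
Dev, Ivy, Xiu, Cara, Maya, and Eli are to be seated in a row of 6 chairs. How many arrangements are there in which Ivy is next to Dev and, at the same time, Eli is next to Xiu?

96

Treat {Ivy,Dev} as one block (2 orders) and {Eli,Xiu} as another (2 orders).
That leaves 4 units to arrange: 2 × 2 × 4! = 4 × 24 = 96.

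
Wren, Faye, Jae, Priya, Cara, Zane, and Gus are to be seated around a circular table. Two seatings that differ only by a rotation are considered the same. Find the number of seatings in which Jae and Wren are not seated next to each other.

480

Without the restriction there are (6)! = 720 seatings.
Those with Jae next to Wren: fuse the pair into one unit and seat 6 units around a circle — 2·(5)! = 240.
Subtracting, 720 − 240 = 480.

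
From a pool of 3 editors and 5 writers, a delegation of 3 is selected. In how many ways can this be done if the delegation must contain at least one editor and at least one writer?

With no constraint there are C(8,3) = 56 possible selections.
Subtract selections that omit an entire group: no editors → C(5,3) = 10; no writers → C(3,3) = 1.
Both groups omitted at once is impossible, so 56 − 11 = 45.

45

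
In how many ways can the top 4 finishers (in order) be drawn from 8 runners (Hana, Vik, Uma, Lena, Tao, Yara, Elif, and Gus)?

There are 8 choices for 1st place, 7 for 2nd, and so on down to 5 for position 4.
That gives 8 × 7 × 6 × 5 = 1680.

1680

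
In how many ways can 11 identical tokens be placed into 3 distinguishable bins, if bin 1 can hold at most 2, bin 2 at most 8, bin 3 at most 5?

Ignoring the caps, the number of non-negative solutions to x_1+…+x_3 = 11 is C(13,2) = 78.
Subtract solutions that violate a single cap (substitute x_i' = x_i − (cap_i+1)): x_1 ≥ 3 gives C(10,2) = 45; x_2 ≥ 9 gives C(4,2) = 6; x_3 ≥ 6 gives C(7,2) = 21. Together 72.
Add back pairs where two caps are both exceeded: 0 + 6 + 0 = 6.
By inclusion–exclusion the count is 78 − 72 + 6 = 12.

12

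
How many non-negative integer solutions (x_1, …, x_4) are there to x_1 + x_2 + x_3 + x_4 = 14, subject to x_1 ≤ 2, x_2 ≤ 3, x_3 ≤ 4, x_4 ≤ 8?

Ignoring the caps, the number of non-negative solutions to x_1+…+x_4 = 14 is C(17,3) = 680.
Subtract solutions that violate a single cap (substitute x_i' = x_i − (cap_i+1)): x_1 ≥ 3 gives C(14,3) = 364; x_2 ≥ 4 gives C(13,3) = 286; x_3 ≥ 5 gives C(12,3) = 220; x_4 ≥ 9 gives C(8,3) = 56. Together 926.
Add back pairs where two caps are both exceeded: 120 + 84 + 10 + 56 + 4 + 1 = 275.
Subtract triples: 10 + 0 + 0 + 0 = 10.
By inclusion–exclusion the count is 680 − 926 + 275 − 10 = 19.

19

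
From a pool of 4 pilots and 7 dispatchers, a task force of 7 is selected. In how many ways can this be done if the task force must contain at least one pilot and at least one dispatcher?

329

With no constraint there are C(11,7) = 330 possible selections.
Subtract selections that omit an entire group: no pilots → C(7,7) = 1; no dispatchers → C(4,7) = 0.
Both groups omitted at once is impossible, so 330 − 1 = 329.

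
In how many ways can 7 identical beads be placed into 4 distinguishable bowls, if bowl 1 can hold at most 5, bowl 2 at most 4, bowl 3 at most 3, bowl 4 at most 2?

By stars and bars, unrestricted non-negative solutions to x_1+…+x_4 = 7 number C(7+3,3) = 120.
Subtract solutions that violate a single cap (substitute x_i' = x_i − (cap_i+1)): x_1 ≥ 6 gives C(4,3) = 4; x_2 ≥ 5 gives C(5,3) = 10; x_3 ≥ 4 gives C(6,3) = 20; x_4 ≥ 3 gives C(7,3) = 35. Together 69.
Add back pairs where two caps are both exceeded: 0 + 0 + 0 + 0 + 0 + 1 = 1.
By inclusion–exclusion the count is 120 − 69 + 1 = 52.

52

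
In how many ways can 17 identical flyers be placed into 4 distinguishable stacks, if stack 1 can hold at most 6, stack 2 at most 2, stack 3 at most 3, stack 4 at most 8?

10

By stars and bars, unrestricted non-negative solutions to x_1+…+x_4 = 17 number C(17+3,3) = 1140.
Subtract solutions that violate a single cap (substitute x_i' = x_i − (cap_i+1)): x_1 ≥ 7 gives C(13,3) = 286; x_2 ≥ 3 gives C(17,3) = 680; x_3 ≥ 4 gives C(16,3) = 560; x_4 ≥ 9 gives C(11,3) = 165. Together 1691.
Add back pairs where two caps are both exceeded: 120 + 84 + 4 + 286 + 56 + 35 = 585.
Subtract triples: 20 + 0 + 0 + 4 = 24.
By inclusion–exclusion the count is 1140 − 1691 + 585 − 24 = 10.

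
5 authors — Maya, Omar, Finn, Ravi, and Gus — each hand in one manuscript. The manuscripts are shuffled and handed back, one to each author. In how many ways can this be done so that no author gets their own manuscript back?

44

Count assignments avoiding every fixed point. For any j of the 5 authors fixed to their own manuscript, the other 5−j can be arranged in (5−j)! ways.
By inclusion–exclusion this is Σ_{j=0}^{5} (−1)^j C(5,j)·(5−j)!.
Computing: 120 − 120 + 60 − 20 + 5 − 1 = 44.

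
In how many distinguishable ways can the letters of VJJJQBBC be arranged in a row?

The 8 letters of VJJJQBBC have repeats: B appearing twice and J appearing 3 times.
Dividing 8! = 40320 by 3!·2! = 12 for the repeated letters gives 3360.

3360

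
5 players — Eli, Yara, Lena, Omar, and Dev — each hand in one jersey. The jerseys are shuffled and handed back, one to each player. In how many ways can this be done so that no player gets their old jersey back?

44

This is the derangement count D_5: permutations of 5 items with no fixed point.
By inclusion–exclusion this is Σ_{j=0}^{5} (−1)^j C(5,j)·(5−j)!.
Computing: 120 − 120 + 60 − 20 + 5 − 1 = 44.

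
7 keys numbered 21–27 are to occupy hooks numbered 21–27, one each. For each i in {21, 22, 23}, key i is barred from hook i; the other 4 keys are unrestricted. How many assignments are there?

3216

Let Aᵢ (for i ∈ {21, 22, 23}) be the placements that put key i in its forbidden hook. Any j of these fix j positions, leaving (7−j)! ways to fill the rest, and there are C(3,j) ways to pick which j.
By inclusion–exclusion, the number of valid placements is Σ_{j=0}^{3} (−1)^j C(3,j)·(7−j)!.
Computing: 5040 − 2160 + 360 − 24 = 3216.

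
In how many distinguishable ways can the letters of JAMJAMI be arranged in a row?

630

The 7 letters of JAMJAMI have repeats: A appearing twice, J appearing twice, and M appearing twice.
So there are 7! / (2!·2!·2!) = 630 distinguishable arrangements.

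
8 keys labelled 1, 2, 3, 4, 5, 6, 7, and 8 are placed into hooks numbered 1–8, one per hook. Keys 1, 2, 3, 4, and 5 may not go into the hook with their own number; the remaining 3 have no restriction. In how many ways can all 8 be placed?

21234

Let Aᵢ (for 1 ≤ i ≤ 5) be the placements that put key i in its forbidden hook. Any j of these fix j positions, leaving (8−j)! ways to fill the rest, and there are C(5,j) ways to pick which j.
By inclusion–exclusion, the number of valid placements is Σ_{j=0}^{5} (−1)^j C(5,j)·(8−j)!.
Computing: 40320 − 25200 + 7200 − 1200 + 120 − 6 = 21234.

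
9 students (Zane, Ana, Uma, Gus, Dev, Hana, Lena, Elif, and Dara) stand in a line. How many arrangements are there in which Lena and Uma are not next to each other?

There are 9! = 362880 arrangements in all. If Lena and Uma are adjacent, merging them into one block gives 2·(8)! = 80640 arrangements.
Complementary counting: 362880 − 80640 = 282240.

282240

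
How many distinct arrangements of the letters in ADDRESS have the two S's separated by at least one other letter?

Total arrangements of ADDRESS: 7!/(2!·2!) = 1260.
Arrangements with the S's together: treat SS as one letter, giving (6)!/(2!) = 360.
Subtracting, 1260 − 360 = 900 arrangements keep the S's apart.

900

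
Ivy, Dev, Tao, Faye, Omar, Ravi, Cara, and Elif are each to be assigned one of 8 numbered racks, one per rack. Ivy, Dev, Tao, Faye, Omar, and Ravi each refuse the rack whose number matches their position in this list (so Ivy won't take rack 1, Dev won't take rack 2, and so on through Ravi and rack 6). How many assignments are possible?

18806

Let Aᵢ (for 1 ≤ i ≤ 6) be the placements that put person i in their forbidden rack. Any j of these fix j positions, leaving (8−j)! ways to fill the rest, and there are C(6,j) ways to pick which j.
By inclusion–exclusion, the number of valid placements is Σ_{j=0}^{6} (−1)^j C(6,j)·(8−j)!.
Computing: 40320 − 30240 + 10800 − 2400 + 360 − 36 + 2 = 18806.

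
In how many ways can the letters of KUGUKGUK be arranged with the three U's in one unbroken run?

60

Treat the 3 copies of U as a single block. The multiset to arrange is then {UUU, G, G, K, K, K}, 6 items in all.
That gives (6)!/(3!·2!) = 60 arrangements.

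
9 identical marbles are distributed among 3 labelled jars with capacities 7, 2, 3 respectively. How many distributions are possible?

9

Without the upper bounds there are C(11,2) = 55 ways to split 9 among 3 jars.
Subtract solutions that violate a single cap (substitute x_i' = x_i − (cap_i+1)): x_1 ≥ 8 gives C(3,2) = 3; x_2 ≥ 3 gives C(8,2) = 28; x_3 ≥ 4 gives C(7,2) = 21. Together 52.
Add back pairs where two caps are both exceeded: 0 + 0 + 6 = 6.
By inclusion–exclusion the count is 55 − 52 + 6 = 9.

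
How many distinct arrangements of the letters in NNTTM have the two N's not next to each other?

18

Total arrangements of NNTTM: 5!/(2!·2!) = 30.
If the two N's are adjacent, glue them into one block, leaving 4 items to arrange: (4)!/(2!) = 12 ways.
Subtracting, 30 − 12 = 18 arrangements keep the N's apart.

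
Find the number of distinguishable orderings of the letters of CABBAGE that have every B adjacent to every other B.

Treat the 2 copies of B as a single block. The multiset to arrange is then {BB, A, A, C, E, G}, 6 items in all.
That gives (6)!/(2!) = 360 arrangements.

360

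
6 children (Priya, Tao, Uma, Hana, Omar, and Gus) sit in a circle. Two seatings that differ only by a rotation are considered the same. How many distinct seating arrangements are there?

120

Fix one person's seat to break rotational symmetry; the remaining 5 people can be arranged in (5)! = 120 ways.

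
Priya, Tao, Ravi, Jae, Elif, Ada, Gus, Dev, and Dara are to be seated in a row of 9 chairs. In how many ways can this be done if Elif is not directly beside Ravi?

There are 9! = 362880 arrangements in all. If Elif and Ravi are adjacent, merging them into one block gives 2·(8)! = 80640 arrangements.
So 362880 − 80640 = 282240 arrangements keep them apart.

282240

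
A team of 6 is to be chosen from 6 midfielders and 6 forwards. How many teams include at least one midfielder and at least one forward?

922

With no constraint there are C(12,6) = 924 possible selections.
Selections missing a whole group: no midfielders → C(6,6) = 1; no forwards → C(6,6) = 1.
Both groups omitted at once is impossible, so 924 − 2 = 922.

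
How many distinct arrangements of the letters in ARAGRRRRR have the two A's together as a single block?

Treat the 2 copies of A as a single block. The multiset to arrange is then {AA, G, R, R, R, R, R, R}, 8 items in all.
That gives (8)!/(6!) = 56 arrangements.

56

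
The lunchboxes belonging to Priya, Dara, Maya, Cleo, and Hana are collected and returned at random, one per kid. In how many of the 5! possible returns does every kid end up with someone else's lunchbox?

This is the derangement count D_5: permutations of 5 items with no fixed point.
By inclusion–exclusion this is Σ_{j=0}^{5} (−1)^j C(5,j)·(5−j)!.
Computing: 120 − 120 + 60 − 20 + 5 − 1 = 44.

44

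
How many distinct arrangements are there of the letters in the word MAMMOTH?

Letter multiplicities in MAMMOTH: A×1, H×1, M×3, O×1, T×1.
So there are 7! / (3!) = 840 distinguishable arrangements.

840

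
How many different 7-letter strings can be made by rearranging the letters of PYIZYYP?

Letter multiplicities in PYIZYYP: I×1, P×2, Y×3, Z×1.
So there are 7! / (3!·2!) = 420 distinguishable arrangements.

420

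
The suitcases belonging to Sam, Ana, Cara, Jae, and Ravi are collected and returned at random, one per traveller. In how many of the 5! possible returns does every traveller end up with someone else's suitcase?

Count assignments avoiding every fixed point. For any j of the 5 travellers fixed to their own suitcase, the other 5−j can be arranged in (5−j)! ways.
By inclusion–exclusion this is Σ_{j=0}^{5} (−1)^j C(5,j)·(5−j)!.
Computing: 120 − 120 + 60 − 20 + 5 − 1 = 44.

44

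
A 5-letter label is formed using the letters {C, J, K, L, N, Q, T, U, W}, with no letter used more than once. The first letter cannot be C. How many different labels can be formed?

13440

The first letter has 9−1 = 8 choices (anything except C).
The remaining 4 letters are filled from the other 8 symbols without repetition: 8 × 7 × 6 × 5 = 1680.
Total: 8 × 1680 = 13440.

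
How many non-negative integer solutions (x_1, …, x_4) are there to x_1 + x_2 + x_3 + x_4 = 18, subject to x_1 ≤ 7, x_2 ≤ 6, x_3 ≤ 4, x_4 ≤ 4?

Without the upper bounds there are C(21,3) = 1330 ways to split 18 among 4 variables.
Subtract solutions that violate a single cap (substitute x_i' = x_i − (cap_i+1)): x_1 ≥ 8 gives C(13,3) = 286; x_2 ≥ 7 gives C(14,3) = 364; x_3 ≥ 5 gives C(16,3) = 560; x_4 ≥ 5 gives C(16,3) = 560. Together 1770.
Add back pairs where two caps are both exceeded: 20 + 56 + 56 + 84 + 84 + 165 = 465.
Subtract triples: 0 + 0 + 1 + 4 = 5.
By inclusion–exclusion the count is 1330 − 1770 + 465 − 5 = 20.

20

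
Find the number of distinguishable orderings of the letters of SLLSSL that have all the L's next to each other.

Treat the 3 copies of L as a single block. The multiset to arrange is then {LLL, S, S, S}, 4 items in all.
That gives (4)!/(3!) = 4 arrangements.

4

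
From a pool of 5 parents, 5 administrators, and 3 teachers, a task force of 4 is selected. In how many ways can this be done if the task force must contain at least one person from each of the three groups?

375

Unrestricted: C(13,4) = 715 ways to pick any 4 of the 13.
Selections missing a whole group: no parents → C(8,4) = 70; no administrators → C(8,4) = 70; no teachers → C(10,4) = 210.
Add back selections omitting two groups (i.e. drawn from a single group): C(5,4) + C(5,4) + C(3,4) = 10.
By inclusion–exclusion: 715 − 350 + 10 = 375.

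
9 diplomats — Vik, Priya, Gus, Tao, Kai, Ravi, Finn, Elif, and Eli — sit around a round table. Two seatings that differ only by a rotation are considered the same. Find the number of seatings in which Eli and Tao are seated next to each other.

Glue Eli and Tao into a block (2 internal orders). Seating 8 units around a circle gives (7)! arrangements.
So 2 × (7)! = 2 × 5040 = 10080.

10080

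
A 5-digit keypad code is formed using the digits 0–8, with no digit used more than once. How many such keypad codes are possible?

With no repetition, fill the 5 digits in order: 9 choices, then 8, down to 5.
That product is 9 × 8 × 7 × 6 × 5 = 15120.

15120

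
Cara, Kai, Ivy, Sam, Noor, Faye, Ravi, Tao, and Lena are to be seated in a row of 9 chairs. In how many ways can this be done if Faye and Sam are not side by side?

Of the 9! = 362880 arrangements, those with Faye and Sam adjacent number 2 × 8! = 80640 (treat the pair as a block with 2 internal orders).
Complementary counting: 362880 − 80640 = 282240.

282240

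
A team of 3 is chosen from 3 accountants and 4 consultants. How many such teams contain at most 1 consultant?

Split by how many consultants are chosen (0 through 1).
Sum: C(4,0)·C(3,3) + C(4,1)·C(3,2) = 1 + 12 = 13.

13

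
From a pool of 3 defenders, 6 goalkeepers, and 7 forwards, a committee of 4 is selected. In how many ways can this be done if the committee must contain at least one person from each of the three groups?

With no constraint there are C(16,4) = 1820 possible selections.
Subtract selections that omit an entire group: no defenders → C(13,4) = 715; no goalkeepers → C(10,4) = 210; no forwards → C(9,4) = 126.
Add back selections omitting two groups (i.e. drawn from a single group): C(3,4) + C(6,4) + C(7,4) = 50.
By inclusion–exclusion: 1820 − 1051 + 50 = 819.

819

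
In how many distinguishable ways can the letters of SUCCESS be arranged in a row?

SUCCESS has 7 letters with C appearing twice and S appearing 3 times.
Dividing 7! = 5040 by 3!·2! = 12 for the repeated letters gives 420.

420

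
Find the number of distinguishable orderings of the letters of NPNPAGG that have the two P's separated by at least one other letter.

There are 7!/(2!·2!·2!) = 630 arrangements of NPNPAGG in total.
If the two P's are adjacent, glue them into one block, leaving 6 items to arrange: (6)!/(2!·2!) = 180 ways.
Subtracting, 630 − 180 = 450 arrangements keep the P's apart.

450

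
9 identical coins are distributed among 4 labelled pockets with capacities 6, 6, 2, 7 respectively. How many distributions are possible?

112

Without the upper bounds there are C(12,3) = 220 ways to split 9 among 4 pockets.
Subtract solutions that violate a single cap (substitute x_i' = x_i − (cap_i+1)): x_1 ≥ 7 gives C(5,3) = 10; x_2 ≥ 7 gives C(5,3) = 10; x_3 ≥ 3 gives C(9,3) = 84; x_4 ≥ 8 gives C(4,3) = 4. Together 108.
No two caps can be exceeded simultaneously, so the pair terms are all 0.
By inclusion–exclusion the count is 220 − 108 + 0 = 112.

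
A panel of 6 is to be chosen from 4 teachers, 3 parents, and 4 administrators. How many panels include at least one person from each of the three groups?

Total 6-person selections from all 11: C(11,6) = 462.
Selections missing a whole group: no teachers → C(7,6) = 7; no parents → C(8,6) = 28; no administrators → C(7,6) = 7.
Add back selections omitting two groups (i.e. drawn from a single group): C(4,6) + C(3,6) + C(4,6) = 0.
By inclusion–exclusion: 462 − 42 + 0 = 420.

420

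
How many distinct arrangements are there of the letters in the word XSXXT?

Letter multiplicities in XSXXT: S×1, T×1, X×3.
The number of distinct arrangements is 5!/(3!) = 120/6 = 20.

20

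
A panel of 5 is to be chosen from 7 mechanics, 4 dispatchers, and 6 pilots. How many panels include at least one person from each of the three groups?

Total 5-person selections from all 17: C(17,5) = 6188.
Subtract selections that omit an entire group: no mechanics → C(10,5) = 252; no dispatchers → C(13,5) = 1287; no pilots → C(11,5) = 462.
Add back selections omitting two groups (i.e. drawn from a single group): C(7,5) + C(4,5) + C(6,5) = 27.
By inclusion–exclusion: 6188 − 2001 + 27 = 4214.

4214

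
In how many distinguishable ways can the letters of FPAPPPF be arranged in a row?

The 7 letters of FPAPPPF have repeats: F appearing twice and P appearing 4 times.
The number of distinct arrangements is 7!/(4!·2!) = 5040/48 = 105.

105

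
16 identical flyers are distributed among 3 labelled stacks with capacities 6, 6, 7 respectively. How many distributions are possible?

10

By stars and bars, unrestricted non-negative solutions to x_1+…+x_3 = 16 number C(16+2,2) = 153.
Subtract solutions that violate a single cap (substitute x_i' = x_i − (cap_i+1)): x_1 ≥ 7 gives C(11,2) = 55; x_2 ≥ 7 gives C(11,2) = 55; x_3 ≥ 8 gives C(10,2) = 45. Together 155.
Add back pairs where two caps are both exceeded: 6 + 3 + 3 = 12.
By inclusion–exclusion the count is 153 − 155 + 12 = 10.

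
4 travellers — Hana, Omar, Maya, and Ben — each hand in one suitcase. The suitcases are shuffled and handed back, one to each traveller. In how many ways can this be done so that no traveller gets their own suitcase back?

Let Aᵢ be the assignments in which traveller i gets their own suitcase. We want the size of the complement of A₁∪…∪A_4.
By inclusion–exclusion this is Σ_{j=0}^{4} (−1)^j C(4,j)·(4−j)!.
Computing: 24 − 24 + 12 − 4 + 1 = 9.

9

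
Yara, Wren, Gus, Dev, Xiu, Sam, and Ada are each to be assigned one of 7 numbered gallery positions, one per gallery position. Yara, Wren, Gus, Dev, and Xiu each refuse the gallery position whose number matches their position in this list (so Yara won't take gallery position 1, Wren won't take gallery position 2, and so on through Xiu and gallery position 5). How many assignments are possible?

2428

Let Aᵢ (for 1 ≤ i ≤ 5) be the placements that put person i in their forbidden gallery position. Any j of these fix j positions, leaving (7−j)! ways to fill the rest, and there are C(5,j) ways to pick which j.
By inclusion–exclusion, the number of valid placements is Σ_{j=0}^{5} (−1)^j C(5,j)·(7−j)!.
Computing: 5040 − 3600 + 1200 − 240 + 30 − 2 = 2428.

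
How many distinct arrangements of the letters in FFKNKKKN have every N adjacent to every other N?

105

Treat the 2 copies of N as a single block. The multiset to arrange is then {NN, F, F, K, K, K, K}, 7 items in all.
That gives (7)!/(4!·2!) = 105 arrangements.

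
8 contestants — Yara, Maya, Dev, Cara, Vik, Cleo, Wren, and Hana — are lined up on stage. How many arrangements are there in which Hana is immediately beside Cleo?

Glue Hana and Cleo into one block (2 internal orders), leaving 7 units to arrange in a row.
That gives 2 × 7! = 2 × 5040 = 10080.

10080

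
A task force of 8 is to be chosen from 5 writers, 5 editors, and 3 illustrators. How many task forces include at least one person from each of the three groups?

Total 8-person selections from all 13: C(13,8) = 1287.
Subtract selections that omit an entire group: no writers → C(8,8) = 1; no editors → C(8,8) = 1; no illustrators → C(10,8) = 45.
Add back selections omitting two groups (i.e. drawn from a single group): C(5,8) + C(5,8) + C(3,8) = 0.
By inclusion–exclusion: 1287 − 47 + 0 = 1240.

1240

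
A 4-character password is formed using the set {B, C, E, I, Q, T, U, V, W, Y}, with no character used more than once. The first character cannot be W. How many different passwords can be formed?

The first character has 10−1 = 9 choices (anything except W).
The remaining 3 characters are filled from the other 9 symbols without repetition: 9 × 8 × 7 = 504.
Total: 9 × 504 = 4536.

4536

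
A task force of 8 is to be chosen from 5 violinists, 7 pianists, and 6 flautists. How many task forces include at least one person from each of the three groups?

41811

Unrestricted: C(18,8) = 43758 ways to pick any 8 of the 18.
Selections missing a whole group: no violinists → C(13,8) = 1287; no pianists → C(11,8) = 165; no flautists → C(12,8) = 495.
Add back selections omitting two groups (i.e. drawn from a single group): C(5,8) + C(7,8) + C(6,8) = 0.
By inclusion–exclusion: 43758 − 1947 + 0 = 41811.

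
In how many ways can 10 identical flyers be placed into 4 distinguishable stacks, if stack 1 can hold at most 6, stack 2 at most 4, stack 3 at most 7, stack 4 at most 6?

180

Without the upper bounds there are C(13,3) = 286 ways to split 10 among 4 stacks.
Subtract solutions that violate a single cap (substitute x_i' = x_i − (cap_i+1)): x_1 ≥ 7 gives C(6,3) = 20; x_2 ≥ 5 gives C(8,3) = 56; x_3 ≥ 8 gives C(5,3) = 10; x_4 ≥ 7 gives C(6,3) = 20. Together 106.
No two caps can be exceeded simultaneously, so the pair terms are all 0.
By inclusion–exclusion the count is 286 − 106 + 0 = 180.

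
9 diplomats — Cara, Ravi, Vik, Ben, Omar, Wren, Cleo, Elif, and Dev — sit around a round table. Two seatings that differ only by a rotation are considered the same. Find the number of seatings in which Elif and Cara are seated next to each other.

Glue Elif and Cara into a block (2 internal orders). Seating 8 units around a circle gives (7)! arrangements.
So 2 × (7)! = 2 × 5040 = 10080.

10080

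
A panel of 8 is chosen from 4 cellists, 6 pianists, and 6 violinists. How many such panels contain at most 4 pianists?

12105

Split by how many pianists are chosen (0 through 4).
Sum: C(6,0)·C(10,8) + C(6,1)·C(10,7) + C(6,2)·C(10,6) + C(6,3)·C(10,5) + C(6,4)·C(10,4) = 45 + 720 + 3150 + 5040 + 3150 = 12105.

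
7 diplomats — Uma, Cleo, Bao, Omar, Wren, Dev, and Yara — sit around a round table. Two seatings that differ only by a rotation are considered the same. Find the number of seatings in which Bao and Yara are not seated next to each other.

480

All circular seatings of 7 people number (6)! = 720.
Seatings with Bao beside Yara: treat them as a block with 2 internal orders, giving 2 × (5)! = 240.
Subtracting, 720 − 240 = 480.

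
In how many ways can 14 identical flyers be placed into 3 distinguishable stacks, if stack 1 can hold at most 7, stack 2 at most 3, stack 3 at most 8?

14

Ignoring the caps, the number of non-negative solutions to x_1+…+x_3 = 14 is C(16,2) = 120.
Subtract solutions that violate a single cap (substitute x_i' = x_i − (cap_i+1)): x_1 ≥ 8 gives C(8,2) = 28; x_2 ≥ 4 gives C(12,2) = 66; x_3 ≥ 9 gives C(7,2) = 21. Together 115.
Add back pairs where two caps are both exceeded: 6 + 0 + 3 = 9.
By inclusion–exclusion the count is 120 − 115 + 9 = 14.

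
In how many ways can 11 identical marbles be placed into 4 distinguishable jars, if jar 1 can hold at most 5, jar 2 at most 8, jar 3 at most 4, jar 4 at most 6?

Ignoring the caps, the number of non-negative solutions to x_1+…+x_4 = 11 is C(14,3) = 364.
Subtract solutions that violate a single cap (substitute x_i' = x_i − (cap_i+1)): x_1 ≥ 6 gives C(8,3) = 56; x_2 ≥ 9 gives C(5,3) = 10; x_3 ≥ 5 gives C(9,3) = 84; x_4 ≥ 7 gives C(7,3) = 35. Together 185.
Add back pairs where two caps are both exceeded: 0 + 1 + 0 + 0 + 0 + 0 = 1.
By inclusion–exclusion the count is 364 − 185 + 1 = 180.

180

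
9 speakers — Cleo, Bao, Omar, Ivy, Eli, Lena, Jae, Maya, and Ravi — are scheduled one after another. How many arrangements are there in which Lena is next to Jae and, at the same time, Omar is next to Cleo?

20160

Treat {Lena,Jae} as one block (2 orders) and {Omar,Cleo} as another (2 orders).
That leaves 7 units to arrange: 2 × 2 × 7! = 4 × 5040 = 20160.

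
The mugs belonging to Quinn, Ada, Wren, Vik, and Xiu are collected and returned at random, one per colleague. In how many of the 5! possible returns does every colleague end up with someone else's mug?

Count assignments avoiding every fixed point. For any j of the 5 colleagues fixed to their own mug, the other 5−j can be arranged in (5−j)! ways.
By inclusion–exclusion this is Σ_{j=0}^{5} (−1)^j C(5,j)·(5−j)!.
Computing: 120 − 120 + 60 − 20 + 5 − 1 = 44.

44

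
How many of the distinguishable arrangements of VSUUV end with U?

With the last slot taken by U, it remains to arrange the other 4 letters (VSUV).
Those 4 letters have V appearing twice, giving (4)!/(2!) = 12.

12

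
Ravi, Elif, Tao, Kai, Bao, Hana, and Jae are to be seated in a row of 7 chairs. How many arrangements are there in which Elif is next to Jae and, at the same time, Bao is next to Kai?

480

Treat {Elif,Jae} as one block (2 orders) and {Bao,Kai} as another (2 orders).
That leaves 5 units to arrange: 2 × 2 × 5! = 4 × 120 = 480.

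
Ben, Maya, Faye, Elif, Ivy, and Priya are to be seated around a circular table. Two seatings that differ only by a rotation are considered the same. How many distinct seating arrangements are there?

120

Seat Ben anywhere (absorbing the rotational symmetry), then permute the other 5: (5)! = 120.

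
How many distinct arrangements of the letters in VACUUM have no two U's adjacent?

Total arrangements of VACUUM: 6!/(2!) = 360.
Arrangements with the U's together: treat UU as one letter, giving (5)! = 120.
Subtracting, 360 − 120 = 240 arrangements keep the U's apart.

240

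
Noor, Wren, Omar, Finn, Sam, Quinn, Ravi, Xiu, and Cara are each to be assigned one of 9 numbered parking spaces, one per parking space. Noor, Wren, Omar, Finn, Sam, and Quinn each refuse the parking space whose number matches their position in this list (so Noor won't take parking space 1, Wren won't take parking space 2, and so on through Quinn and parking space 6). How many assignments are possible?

Let Aᵢ (for 1 ≤ i ≤ 6) be the placements that put person i in their forbidden parking space. Any j of these fix j positions, leaving (9−j)! ways to fill the rest, and there are C(6,j) ways to pick which j.
By inclusion–exclusion, the number of valid placements is Σ_{j=0}^{6} (−1)^j C(6,j)·(9−j)!.
Computing: 362880 − 241920 + 75600 − 14400 + 1800 − 144 + 6 = 183822.

183822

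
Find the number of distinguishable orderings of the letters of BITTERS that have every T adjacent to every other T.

720

Treat the 2 copies of T as a single block. The multiset to arrange is then {TT, B, E, I, R, S}, 6 items in all.
All 6 items are distinct, so there are (6)! = 720 arrangements.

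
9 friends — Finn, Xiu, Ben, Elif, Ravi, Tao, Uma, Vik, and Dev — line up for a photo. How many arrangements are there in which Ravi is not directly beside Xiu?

There are 9! = 362880 arrangements in all. If Ravi and Xiu are adjacent, merging them into one block gives 2·(8)! = 80640 arrangements.
Complementary counting: 362880 − 80640 = 282240.

282240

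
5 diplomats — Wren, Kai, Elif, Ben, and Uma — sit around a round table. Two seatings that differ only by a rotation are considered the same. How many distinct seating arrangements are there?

Around a circle, 5 distinct people have 5!/5 = (4)! = 24 rotationally distinct seatings.

24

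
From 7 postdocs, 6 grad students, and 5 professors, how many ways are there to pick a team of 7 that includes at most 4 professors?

Split by how many professors are chosen (0 through 4).
Sum: C(5,0)·C(13,7) + C(5,1)·C(13,6) + C(5,2)·C(13,5) + C(5,3)·C(13,4) + C(5,4)·C(13,3) = 1716 + 8580 + 12870 + 7150 + 1430 = 31746.

31746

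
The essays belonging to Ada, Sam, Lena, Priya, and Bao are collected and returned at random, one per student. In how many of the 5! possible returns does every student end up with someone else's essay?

Let Aᵢ be the assignments in which student i gets their own essay. We want the size of the complement of A₁∪…∪A_5.
By inclusion–exclusion this is Σ_{j=0}^{5} (−1)^j C(5,j)·(5−j)!.
Computing: 120 − 120 + 60 − 20 + 5 − 1 = 44.

44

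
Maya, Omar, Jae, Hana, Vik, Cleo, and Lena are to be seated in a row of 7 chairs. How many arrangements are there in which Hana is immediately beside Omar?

Place the 5 others and the Hana-Omar pair as 6 objects in a line; the pair has 2 internal arrangements.
That gives 2 × 6! = 2 × 720 = 1440.

1440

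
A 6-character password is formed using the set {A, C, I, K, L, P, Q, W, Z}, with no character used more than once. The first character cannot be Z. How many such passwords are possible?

53760

The first character has 9−1 = 8 choices (anything except Z).
The remaining 5 characters are filled from the other 8 symbols without repetition: 8 × 7 × 6 × 5 × 4 = 6720.
Total: 8 × 6720 = 53760.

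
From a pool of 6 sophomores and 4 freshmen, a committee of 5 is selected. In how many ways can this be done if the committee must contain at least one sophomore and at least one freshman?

246

Unrestricted: C(10,5) = 252 ways to pick any 5 of the 10.
Selections missing a whole group: no sophomores → C(4,5) = 0; no freshmen → C(6,5) = 6.
Both groups omitted at once is impossible, so 252 − 6 = 246.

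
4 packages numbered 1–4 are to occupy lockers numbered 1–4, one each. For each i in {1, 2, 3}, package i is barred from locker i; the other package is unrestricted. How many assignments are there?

Let Aᵢ (for i ∈ {1, 2, 3}) be the placements that put package i in its forbidden locker. Any j of these fix j positions, leaving (4−j)! ways to fill the rest, and there are C(3,j) ways to pick which j.
By inclusion–exclusion, the number of valid placements is Σ_{j=0}^{3} (−1)^j C(3,j)·(4−j)!.
Computing: 24 − 18 + 6 − 1 = 11.

11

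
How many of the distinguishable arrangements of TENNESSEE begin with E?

1680

With the first slot taken by E, it remains to arrange the other 8 letters (TNNESSEE).
Those 8 letters have E appearing 3 times, N appearing twice, and S appearing twice, giving (8)!/(3!·2!·2!) = 1680.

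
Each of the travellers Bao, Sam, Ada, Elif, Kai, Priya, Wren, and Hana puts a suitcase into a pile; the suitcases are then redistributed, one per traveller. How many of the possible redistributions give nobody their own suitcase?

Let Aᵢ be the assignments in which traveller i gets their own suitcase. We want the size of the complement of A₁∪…∪A_8.
By inclusion–exclusion this is Σ_{j=0}^{8} (−1)^j C(8,j)·(8−j)!.
Computing: 40320 − 40320 + 20160 − 6720 + 1680 − 336 + 56 − 8 + 1 = 14833.

14833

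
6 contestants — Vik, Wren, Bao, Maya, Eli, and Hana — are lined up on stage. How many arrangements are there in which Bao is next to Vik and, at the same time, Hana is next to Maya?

Treat {Bao,Vik} as one block (2 orders) and {Hana,Maya} as another (2 orders).
That leaves 4 units to arrange: 2 × 2 × 4! = 4 × 24 = 96.

96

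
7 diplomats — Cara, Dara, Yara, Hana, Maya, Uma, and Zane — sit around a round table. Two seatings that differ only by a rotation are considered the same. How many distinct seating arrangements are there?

720

Fix one person's seat to break rotational symmetry; the remaining 6 people can be arranged in (6)! = 720 ways.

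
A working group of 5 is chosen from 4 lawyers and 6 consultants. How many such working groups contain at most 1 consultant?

Split by how many consultants are chosen (0 through 1).
Sum: C(6,0)·C(4,5) + C(6,1)·C(4,4) = 0 + 6 = 6.

6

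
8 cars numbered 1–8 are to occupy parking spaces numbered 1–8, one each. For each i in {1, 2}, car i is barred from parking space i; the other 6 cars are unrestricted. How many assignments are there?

Let Aᵢ (for i ∈ {1, 2}) be the placements that put car i in its forbidden parking space. Any j of these fix j positions, leaving (8−j)! ways to fill the rest, and there are C(2,j) ways to pick which j.
By inclusion–exclusion, the number of valid placements is Σ_{j=0}^{2} (−1)^j C(2,j)·(8−j)!.
Computing: 40320 − 10080 + 720 = 30960.

30960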